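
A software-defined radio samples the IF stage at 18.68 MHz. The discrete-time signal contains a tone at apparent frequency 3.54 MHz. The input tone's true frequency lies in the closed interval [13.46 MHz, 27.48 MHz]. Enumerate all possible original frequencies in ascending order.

Frequencies that alias to 3.54 MHz are k·fs ± 3.54 MHz for integer k ≥ 0.
k=0: 3.54 MHz.
k=1: 15.14 MHz, 22.22 MHz.
k=2: 33.82 MHz, 40.9 MHz.
Within [13.46 MHz, 27.48 MHz]: 15.14 MHz, 22.22 MHz.

15.14 MHz, 22.22 MHz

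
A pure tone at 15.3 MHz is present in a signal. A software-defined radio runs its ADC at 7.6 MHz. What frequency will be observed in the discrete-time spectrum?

15.3 MHz mod fs = 0.1 MHz.
0.1 MHz ≤ fs/2 = 3.8 MHz, appears at 0.1 MHz.

0.1 MHz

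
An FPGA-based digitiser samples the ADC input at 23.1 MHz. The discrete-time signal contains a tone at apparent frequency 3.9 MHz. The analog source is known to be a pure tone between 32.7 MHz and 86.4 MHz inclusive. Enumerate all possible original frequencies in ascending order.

42.3 MHz, 50.1 MHz, 65.4 MHz, 73.2 MHz

Frequencies that alias to 3.9 MHz are k·fs ± 3.9 MHz for integer k ≥ 0.
k=0: 3.9 MHz.
k=1: 19.2 MHz, 27 MHz.
k=2: 42.3 MHz, 50.1 MHz.
k=3: 65.4 MHz, 73.2 MHz.
k=4: 88.5 MHz, 96.3 MHz.
Within [32.7 MHz, 86.4 MHz]: 42.3 MHz, 50.1 MHz, 65.4 MHz, 73.2 MHz.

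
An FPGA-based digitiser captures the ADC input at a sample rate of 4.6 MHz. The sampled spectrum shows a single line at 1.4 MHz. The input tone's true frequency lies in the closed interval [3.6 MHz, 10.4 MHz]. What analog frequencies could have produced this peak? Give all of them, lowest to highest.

Frequencies that alias to 1.4 MHz are k·fs ± 1.4 MHz for integer k ≥ 0.
k=0: 1.4 MHz.
k=1: 3.2 MHz, 6 MHz.
k=2: 7.8 MHz, 10.6 MHz.
k=3: 12.4 MHz, 15.2 MHz.
Within [3.6 MHz, 10.4 MHz]: 6 MHz, 7.8 MHz.

6 MHz, 7.8 MHz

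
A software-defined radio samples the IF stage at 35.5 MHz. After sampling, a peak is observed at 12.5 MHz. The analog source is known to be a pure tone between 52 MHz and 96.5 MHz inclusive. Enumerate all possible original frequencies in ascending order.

58.5 MHz, 83.5 MHz, 94 MHz

Frequencies that alias to 12.5 MHz are k·fs ± 12.5 MHz for integer k ≥ 0.
k=0: 12.5 MHz.
k=1: 23 MHz, 48 MHz.
k=2: 58.5 MHz, 83.5 MHz.
k=3: 94 MHz, 119 MHz.
k=4: 129.5 MHz, 154.5 MHz.
Within [52 MHz, 96.5 MHz]: 58.5 MHz, 83.5 MHz, 94 MHz.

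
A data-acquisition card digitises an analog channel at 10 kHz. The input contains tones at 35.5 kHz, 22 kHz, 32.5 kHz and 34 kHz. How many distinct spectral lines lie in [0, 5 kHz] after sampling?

4

fs/2 = 5 kHz.
35.5 kHz mod fs = 5.5 kHz.
5.5 kHz > fs/2 = 5 kHz, folds to fs − 5.5 kHz = 4.5 kHz.
22 kHz mod fs = 2 kHz.
2 kHz ≤ fs/2 = 5 kHz, appears at 2 kHz.
32.5 kHz mod fs = 2.5 kHz.
2.5 kHz ≤ fs/2 = 5 kHz, appears at 2.5 kHz.
34 kHz mod fs = 4 kHz.
4 kHz ≤ fs/2 = 5 kHz, appears at 4 kHz.
Distinct values: {2 kHz, 2.5 kHz, 4 kHz, 4.5 kHz} → 4.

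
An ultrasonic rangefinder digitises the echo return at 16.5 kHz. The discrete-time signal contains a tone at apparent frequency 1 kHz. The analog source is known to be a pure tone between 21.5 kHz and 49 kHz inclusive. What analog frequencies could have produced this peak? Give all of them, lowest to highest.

Frequencies that alias to 1 kHz are k·fs ± 1 kHz for integer k ≥ 0.
k=0: 1 kHz.
k=1: 15.5 kHz, 17.5 kHz.
k=2: 32 kHz, 34 kHz.
k=3: 48.5 kHz, 50.5 kHz.
k=4: 65 kHz, 67 kHz.
Within [21.5 kHz, 49 kHz]: 32 kHz, 34 kHz, 48.5 kHz.

32 kHz, 34 kHz, 48.5 kHz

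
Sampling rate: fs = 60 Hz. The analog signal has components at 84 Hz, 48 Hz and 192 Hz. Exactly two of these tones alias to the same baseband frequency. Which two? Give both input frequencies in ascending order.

48 Hz, 192 Hz

fs/2 = 30 Hz.
84 Hz mod fs = 24 Hz.
24 Hz ≤ fs/2 = 30 Hz, appears at 24 Hz.
48 Hz > fs/2 = 30 Hz, folds to fs − 48 Hz = 12 Hz.
192 Hz mod fs = 12 Hz.
12 Hz ≤ fs/2 = 30 Hz, appears at 12 Hz.
48 Hz and 192 Hz both map to 12 Hz.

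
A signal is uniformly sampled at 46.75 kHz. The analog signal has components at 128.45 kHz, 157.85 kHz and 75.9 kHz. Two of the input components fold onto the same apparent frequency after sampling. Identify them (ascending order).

75.9 kHz, 157.85 kHz

fs/2 = 23.375 kHz.
128.45 kHz mod fs = 34.95 kHz.
34.95 kHz > fs/2 = 23.375 kHz, folds to fs − 34.95 kHz = 11.8 kHz.
157.85 kHz mod fs = 17.6 kHz.
17.6 kHz ≤ fs/2 = 23.375 kHz, appears at 17.6 kHz.
75.9 kHz mod fs = 29.15 kHz.
29.15 kHz > fs/2 = 23.375 kHz, folds to fs − 29.15 kHz = 17.6 kHz.
75.9 kHz and 157.85 kHz both map to 17.6 kHz.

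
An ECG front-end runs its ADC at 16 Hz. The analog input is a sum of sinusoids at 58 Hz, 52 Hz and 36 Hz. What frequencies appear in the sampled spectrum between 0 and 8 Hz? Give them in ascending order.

fs/2 = 8 Hz.
58 Hz mod fs = 10 Hz.
10 Hz > fs/2 = 8 Hz, folds to fs − 10 Hz = 6 Hz.
52 Hz mod fs = 4 Hz.
4 Hz ≤ fs/2 = 8 Hz, appears at 4 Hz.
36 Hz mod fs = 4 Hz.
4 Hz ≤ fs/2 = 8 Hz, appears at 4 Hz.
Distinct values: {4 Hz, 6 Hz}.

4 Hz, 6 Hz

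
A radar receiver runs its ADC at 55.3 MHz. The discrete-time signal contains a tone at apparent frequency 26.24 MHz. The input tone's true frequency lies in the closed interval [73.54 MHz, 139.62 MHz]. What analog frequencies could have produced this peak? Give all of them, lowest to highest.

81.54 MHz, 84.36 MHz, 136.84 MHz

Frequencies that alias to 26.24 MHz are k·fs ± 26.24 MHz for integer k ≥ 0.
k=0: 26.24 MHz.
k=1: 29.06 MHz, 81.54 MHz.
k=2: 84.36 MHz, 136.84 MHz.
k=3: 139.66 MHz, 192.14 MHz.
Within [73.54 MHz, 139.62 MHz]: 81.54 MHz, 84.36 MHz, 136.84 MHz.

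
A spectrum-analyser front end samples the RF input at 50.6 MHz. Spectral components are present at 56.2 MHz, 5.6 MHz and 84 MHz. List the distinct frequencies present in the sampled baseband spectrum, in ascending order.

5.6 MHz, 17.2 MHz

fs/2 = 25.3 MHz.
56.2 MHz mod fs = 5.6 MHz.
5.6 MHz ≤ fs/2 = 25.3 MHz, appears at 5.6 MHz.
5.6 MHz ≤ fs/2 = 25.3 MHz, passes unchanged.
84 MHz mod fs = 33.4 MHz.
33.4 MHz > fs/2 = 25.3 MHz, folds to fs − 33.4 MHz = 17.2 MHz.
Distinct values: {5.6 MHz, 17.2 MHz}.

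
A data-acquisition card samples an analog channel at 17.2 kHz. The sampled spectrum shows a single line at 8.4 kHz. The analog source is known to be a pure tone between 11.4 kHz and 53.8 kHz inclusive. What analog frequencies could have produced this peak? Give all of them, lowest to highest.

25.6 kHz, 26 kHz, 42.8 kHz, 43.2 kHz

Frequencies that alias to 8.4 kHz are k·fs ± 8.4 kHz for integer k ≥ 0.
k=0: 8.4 kHz.
k=1: 8.8 kHz, 25.6 kHz.
k=2: 26 kHz, 42.8 kHz.
k=3: 43.2 kHz, 60 kHz.
k=4: 60.4 kHz, 77.2 kHz.
Within [11.4 kHz, 53.8 kHz]: 25.6 kHz, 26 kHz, 42.8 kHz, 43.2 kHz.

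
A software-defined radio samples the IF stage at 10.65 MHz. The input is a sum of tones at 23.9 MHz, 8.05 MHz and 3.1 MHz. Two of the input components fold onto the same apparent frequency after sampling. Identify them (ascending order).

8.05 MHz, 23.9 MHz

fs/2 = 5.325 MHz.
23.9 MHz mod fs = 2.6 MHz.
2.6 MHz ≤ fs/2 = 5.325 MHz, appears at 2.6 MHz.
8.05 MHz > fs/2 = 5.325 MHz, folds to fs − 8.05 MHz = 2.6 MHz.
3.1 MHz ≤ fs/2 = 5.325 MHz, passes unchanged.
8.05 MHz and 23.9 MHz both map to 2.6 MHz.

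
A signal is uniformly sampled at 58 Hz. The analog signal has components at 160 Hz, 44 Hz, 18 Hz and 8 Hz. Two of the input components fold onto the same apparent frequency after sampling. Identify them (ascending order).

44 Hz, 160 Hz

fs/2 = 29 Hz.
160 Hz mod fs = 44 Hz.
44 Hz > fs/2 = 29 Hz, folds to fs − 44 Hz = 14 Hz.
44 Hz > fs/2 = 29 Hz, folds to fs − 44 Hz = 14 Hz.
18 Hz ≤ fs/2 = 29 Hz, passes unchanged.
8 Hz ≤ fs/2 = 29 Hz, passes unchanged.
44 Hz and 160 Hz both map to 14 Hz.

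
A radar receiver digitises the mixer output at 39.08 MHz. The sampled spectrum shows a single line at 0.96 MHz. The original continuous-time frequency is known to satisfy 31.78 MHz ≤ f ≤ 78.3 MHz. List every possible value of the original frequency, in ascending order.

38.12 MHz, 40.04 MHz, 77.2 MHz

Frequencies that alias to 0.96 MHz are k·fs ± 0.96 MHz for integer k ≥ 0.
k=0: 0.96 MHz.
k=1: 38.12 MHz, 40.04 MHz.
k=2: 77.2 MHz, 79.12 MHz.
k=3: 116.28 MHz, 118.2 MHz.
Within [31.78 MHz, 78.3 MHz]: 38.12 MHz, 40.04 MHz, 77.2 MHz.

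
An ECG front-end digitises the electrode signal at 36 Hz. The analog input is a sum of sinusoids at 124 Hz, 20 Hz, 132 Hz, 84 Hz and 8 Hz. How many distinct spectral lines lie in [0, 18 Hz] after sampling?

3

fs/2 = 18 Hz.
124 Hz mod fs = 16 Hz.
16 Hz ≤ fs/2 = 18 Hz, appears at 16 Hz.
20 Hz > fs/2 = 18 Hz, folds to fs − 20 Hz = 16 Hz.
132 Hz mod fs = 24 Hz.
24 Hz > fs/2 = 18 Hz, folds to fs − 24 Hz = 12 Hz.
84 Hz mod fs = 12 Hz.
12 Hz ≤ fs/2 = 18 Hz, appears at 12 Hz.
8 Hz ≤ fs/2 = 18 Hz, passes unchanged.
Distinct values: {8 Hz, 12 Hz, 16 Hz} → 3.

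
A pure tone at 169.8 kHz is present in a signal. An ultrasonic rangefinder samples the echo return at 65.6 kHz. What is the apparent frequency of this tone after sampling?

169.8 kHz mod fs = 38.6 kHz.
38.6 kHz > fs/2 = 32.8 kHz, folds to fs − 38.6 kHz = 27 kHz.

27 kHz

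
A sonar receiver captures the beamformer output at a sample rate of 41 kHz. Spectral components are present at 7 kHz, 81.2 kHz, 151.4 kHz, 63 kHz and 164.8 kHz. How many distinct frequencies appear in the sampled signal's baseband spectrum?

4

fs/2 = 20.5 kHz.
7 kHz ≤ fs/2 = 20.5 kHz, passes unchanged.
81.2 kHz mod fs = 40.2 kHz.
40.2 kHz > fs/2 = 20.5 kHz, folds to fs − 40.2 kHz = 0.8 kHz.
151.4 kHz mod fs = 28.4 kHz.
28.4 kHz > fs/2 = 20.5 kHz, folds to fs − 28.4 kHz = 12.6 kHz.
63 kHz mod fs = 22 kHz.
22 kHz > fs/2 = 20.5 kHz, folds to fs − 22 kHz = 19 kHz.
164.8 kHz mod fs = 0.8 kHz.
0.8 kHz ≤ fs/2 = 20.5 kHz, appears at 0.8 kHz.
Distinct values: {0.8 kHz, 7 kHz, 12.6 kHz, 19 kHz} → 4.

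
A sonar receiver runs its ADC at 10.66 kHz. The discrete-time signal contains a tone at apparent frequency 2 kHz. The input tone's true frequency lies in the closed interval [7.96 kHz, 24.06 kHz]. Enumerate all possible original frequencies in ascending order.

8.66 kHz, 12.66 kHz, 19.32 kHz, 23.32 kHz

Frequencies that alias to 2 kHz are k·fs ± 2 kHz for integer k ≥ 0.
k=0: 2 kHz.
k=1: 8.66 kHz, 12.66 kHz.
k=2: 19.32 kHz, 23.32 kHz.
k=3: 29.98 kHz, 33.98 kHz.
Within [7.96 kHz, 24.06 kHz]: 8.66 kHz, 12.66 kHz, 19.32 kHz, 23.32 kHz.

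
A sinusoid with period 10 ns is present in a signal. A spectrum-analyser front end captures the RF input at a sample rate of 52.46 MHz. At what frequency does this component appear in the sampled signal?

4.92 MHz

T = 10 ns → f = 1/T = 100 MHz.
100 MHz mod fs = 47.54 MHz.
47.54 MHz > fs/2 = 26.23 MHz, folds to fs − 47.54 MHz = 4.92 MHz.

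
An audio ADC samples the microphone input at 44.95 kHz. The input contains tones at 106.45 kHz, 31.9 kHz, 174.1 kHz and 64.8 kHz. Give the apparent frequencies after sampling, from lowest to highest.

5.7 kHz, 13.05 kHz, 16.55 kHz, 19.85 kHz

fs/2 = 22.475 kHz.
106.45 kHz mod fs = 16.55 kHz.
16.55 kHz ≤ fs/2 = 22.475 kHz, appears at 16.55 kHz.
31.9 kHz > fs/2 = 22.475 kHz, folds to fs − 31.9 kHz = 13.05 kHz.
174.1 kHz mod fs = 39.25 kHz.
39.25 kHz > fs/2 = 22.475 kHz, folds to fs − 39.25 kHz = 5.7 kHz.
64.8 kHz mod fs = 19.85 kHz.
19.85 kHz ≤ fs/2 = 22.475 kHz, appears at 19.85 kHz.
Distinct values: {5.7 kHz, 13.05 kHz, 16.55 kHz, 19.85 kHz}.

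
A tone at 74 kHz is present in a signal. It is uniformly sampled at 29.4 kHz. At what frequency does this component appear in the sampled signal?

14.2 kHz

74 kHz mod fs = 15.2 kHz.
15.2 kHz > fs/2 = 14.7 kHz, folds to fs − 15.2 kHz = 14.2 kHz.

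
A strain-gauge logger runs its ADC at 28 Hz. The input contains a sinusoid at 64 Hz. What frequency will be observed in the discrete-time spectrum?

64 Hz mod fs = 8 Hz.
8 Hz ≤ fs/2 = 14 Hz, appears at 8 Hz.

8 Hz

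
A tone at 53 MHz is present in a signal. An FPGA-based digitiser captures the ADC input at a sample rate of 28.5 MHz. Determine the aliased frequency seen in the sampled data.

4 MHz

53 MHz mod fs = 24.5 MHz.
24.5 MHz > fs/2 = 14.25 MHz, folds to fs − 24.5 MHz = 4 MHz.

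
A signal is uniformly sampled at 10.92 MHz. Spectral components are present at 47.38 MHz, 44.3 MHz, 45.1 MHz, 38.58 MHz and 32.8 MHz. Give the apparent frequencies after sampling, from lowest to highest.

0.04 MHz, 0.62 MHz, 1.42 MHz, 3.7 MHz, 5.1 MHz

fs/2 = 5.46 MHz.
47.38 MHz mod fs = 3.7 MHz.
3.7 MHz ≤ fs/2 = 5.46 MHz, appears at 3.7 MHz.
44.3 MHz mod fs = 0.62 MHz.
0.62 MHz ≤ fs/2 = 5.46 MHz, appears at 0.62 MHz.
45.1 MHz mod fs = 1.42 MHz.
1.42 MHz ≤ fs/2 = 5.46 MHz, appears at 1.42 MHz.
38.58 MHz mod fs = 5.82 MHz.
5.82 MHz > fs/2 = 5.46 MHz, folds to fs − 5.82 MHz = 5.1 MHz.
32.8 MHz mod fs = 0.04 MHz.
0.04 MHz ≤ fs/2 = 5.46 MHz, appears at 0.04 MHz.
Distinct values: {0.04 MHz, 0.62 MHz, 1.42 MHz, 3.7 MHz, 5.1 MHz}.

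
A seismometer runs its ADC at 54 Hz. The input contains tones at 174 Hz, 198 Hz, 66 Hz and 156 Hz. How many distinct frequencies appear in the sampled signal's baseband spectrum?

3

fs/2 = 27 Hz.
174 Hz mod fs = 12 Hz.
12 Hz ≤ fs/2 = 27 Hz, appears at 12 Hz.
198 Hz mod fs = 36 Hz.
36 Hz > fs/2 = 27 Hz, folds to fs − 36 Hz = 18 Hz.
66 Hz mod fs = 12 Hz.
12 Hz ≤ fs/2 = 27 Hz, appears at 12 Hz.
156 Hz mod fs = 48 Hz.
48 Hz > fs/2 = 27 Hz, folds to fs − 48 Hz = 6 Hz.
Distinct values: {6 Hz, 12 Hz, 18 Hz} → 3.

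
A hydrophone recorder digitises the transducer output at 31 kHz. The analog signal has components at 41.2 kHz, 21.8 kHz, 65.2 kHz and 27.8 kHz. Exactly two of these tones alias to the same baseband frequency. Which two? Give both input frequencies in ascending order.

fs/2 = 15.5 kHz.
41.2 kHz mod fs = 10.2 kHz.
10.2 kHz ≤ fs/2 = 15.5 kHz, appears at 10.2 kHz.
21.8 kHz > fs/2 = 15.5 kHz, folds to fs − 21.8 kHz = 9.2 kHz.
65.2 kHz mod fs = 3.2 kHz.
3.2 kHz ≤ fs/2 = 15.5 kHz, appears at 3.2 kHz.
27.8 kHz > fs/2 = 15.5 kHz, folds to fs − 27.8 kHz = 3.2 kHz.
27.8 kHz and 65.2 kHz both map to 3.2 kHz.

27.8 kHz, 65.2 kHz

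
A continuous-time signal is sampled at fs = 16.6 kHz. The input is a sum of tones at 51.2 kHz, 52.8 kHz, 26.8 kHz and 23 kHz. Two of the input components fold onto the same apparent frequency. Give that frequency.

6.4 kHz

fs/2 = 8.3 kHz.
51.2 kHz mod fs = 1.4 kHz.
1.4 kHz ≤ fs/2 = 8.3 kHz, appears at 1.4 kHz.
52.8 kHz mod fs = 3 kHz.
3 kHz ≤ fs/2 = 8.3 kHz, appears at 3 kHz.
26.8 kHz mod fs = 10.2 kHz.
10.2 kHz > fs/2 = 8.3 kHz, folds to fs − 10.2 kHz = 6.4 kHz.
23 kHz mod fs = 6.4 kHz.
6.4 kHz ≤ fs/2 = 8.3 kHz, appears at 6.4 kHz.
23 kHz and 26.8 kHz both map to 6.4 kHz.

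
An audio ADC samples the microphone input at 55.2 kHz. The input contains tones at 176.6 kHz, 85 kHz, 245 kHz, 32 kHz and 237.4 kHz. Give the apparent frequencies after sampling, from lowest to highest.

fs/2 = 27.6 kHz.
176.6 kHz mod fs = 11 kHz.
11 kHz ≤ fs/2 = 27.6 kHz, appears at 11 kHz.
85 kHz mod fs = 29.8 kHz.
29.8 kHz > fs/2 = 27.6 kHz, folds to fs − 29.8 kHz = 25.4 kHz.
245 kHz mod fs = 24.2 kHz.
24.2 kHz ≤ fs/2 = 27.6 kHz, appears at 24.2 kHz.
32 kHz > fs/2 = 27.6 kHz, folds to fs − 32 kHz = 23.2 kHz.
237.4 kHz mod fs = 16.6 kHz.
16.6 kHz ≤ fs/2 = 27.6 kHz, appears at 16.6 kHz.
Distinct values: {11 kHz, 16.6 kHz, 23.2 kHz, 24.2 kHz, 25.4 kHz}.

11 kHz, 16.6 kHz, 23.2 kHz, 24.2 kHz, 25.4 kHz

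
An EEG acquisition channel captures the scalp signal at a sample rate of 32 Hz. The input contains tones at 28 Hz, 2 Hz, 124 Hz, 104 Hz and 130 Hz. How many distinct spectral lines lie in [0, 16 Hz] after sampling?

fs/2 = 16 Hz.
28 Hz > fs/2 = 16 Hz, folds to fs − 28 Hz = 4 Hz.
2 Hz ≤ fs/2 = 16 Hz, passes unchanged.
124 Hz mod fs = 28 Hz.
28 Hz > fs/2 = 16 Hz, folds to fs − 28 Hz = 4 Hz.
104 Hz mod fs = 8 Hz.
8 Hz ≤ fs/2 = 16 Hz, appears at 8 Hz.
130 Hz mod fs = 2 Hz.
2 Hz ≤ fs/2 = 16 Hz, appears at 2 Hz.
Distinct values: {2 Hz, 4 Hz, 8 Hz} → 3.

3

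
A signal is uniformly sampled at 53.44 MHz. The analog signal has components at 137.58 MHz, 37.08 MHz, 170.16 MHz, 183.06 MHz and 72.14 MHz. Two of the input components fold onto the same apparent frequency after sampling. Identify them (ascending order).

137.58 MHz, 183.06 MHz

fs/2 = 26.72 MHz.
137.58 MHz mod fs = 30.7 MHz.
30.7 MHz > fs/2 = 26.72 MHz, folds to fs − 30.7 MHz = 22.74 MHz.
37.08 MHz > fs/2 = 26.72 MHz, folds to fs − 37.08 MHz = 16.36 MHz.
170.16 MHz mod fs = 9.84 MHz.
9.84 MHz ≤ fs/2 = 26.72 MHz, appears at 9.84 MHz.
183.06 MHz mod fs = 22.74 MHz.
22.74 MHz ≤ fs/2 = 26.72 MHz, appears at 22.74 MHz.
72.14 MHz mod fs = 18.7 MHz.
18.7 MHz ≤ fs/2 = 26.72 MHz, appears at 18.7 MHz.
137.58 MHz and 183.06 MHz both map to 22.74 MHz.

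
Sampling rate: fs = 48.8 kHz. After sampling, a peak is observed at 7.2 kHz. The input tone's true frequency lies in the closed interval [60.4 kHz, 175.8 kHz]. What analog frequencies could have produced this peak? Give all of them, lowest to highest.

Frequencies that alias to 7.2 kHz are k·fs ± 7.2 kHz for integer k ≥ 0.
k=0: 7.2 kHz.
k=1: 41.6 kHz, 56 kHz.
k=2: 90.4 kHz, 104.8 kHz.
k=3: 139.2 kHz, 153.6 kHz.
k=4: 188 kHz, 202.4 kHz.
Within [60.4 kHz, 175.8 kHz]: 90.4 kHz, 104.8 kHz, 139.2 kHz, 153.6 kHz.

90.4 kHz, 104.8 kHz, 139.2 kHz, 153.6 kHz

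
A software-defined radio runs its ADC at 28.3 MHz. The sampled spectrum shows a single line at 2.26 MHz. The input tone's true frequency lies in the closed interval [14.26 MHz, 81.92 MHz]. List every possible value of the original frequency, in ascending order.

26.04 MHz, 30.56 MHz, 54.34 MHz, 58.86 MHz

Frequencies that alias to 2.26 MHz are k·fs ± 2.26 MHz for integer k ≥ 0.
k=0: 2.26 MHz.
k=1: 26.04 MHz, 30.56 MHz.
k=2: 54.34 MHz, 58.86 MHz.
k=3: 82.64 MHz, 87.16 MHz.
Within [14.26 MHz, 81.92 MHz]: 26.04 MHz, 30.56 MHz, 54.34 MHz, 58.86 MHz.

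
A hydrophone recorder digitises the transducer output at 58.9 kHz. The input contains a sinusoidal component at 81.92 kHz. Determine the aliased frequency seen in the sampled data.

23.02 kHz

81.92 kHz mod fs = 23.02 kHz.
23.02 kHz ≤ fs/2 = 29.45 kHz, appears at 23.02 kHz.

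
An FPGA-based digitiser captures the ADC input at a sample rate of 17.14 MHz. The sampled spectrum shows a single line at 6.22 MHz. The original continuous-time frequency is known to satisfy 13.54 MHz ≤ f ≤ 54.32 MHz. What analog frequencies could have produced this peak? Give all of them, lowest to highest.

Frequencies that alias to 6.22 MHz are k·fs ± 6.22 MHz for integer k ≥ 0.
k=0: 6.22 MHz.
k=1: 10.92 MHz, 23.36 MHz.
k=2: 28.06 MHz, 40.5 MHz.
k=3: 45.2 MHz, 57.64 MHz.
k=4: 62.34 MHz, 74.78 MHz.
Within [13.54 MHz, 54.32 MHz]: 23.36 MHz, 28.06 MHz, 40.5 MHz, 45.2 MHz.

23.36 MHz, 28.06 MHz, 40.5 MHz, 45.2 MHz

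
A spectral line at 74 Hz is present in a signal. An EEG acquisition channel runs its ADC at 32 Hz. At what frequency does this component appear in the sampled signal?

10 Hz

74 Hz mod fs = 10 Hz.
10 Hz ≤ fs/2 = 16 Hz, appears at 10 Hz.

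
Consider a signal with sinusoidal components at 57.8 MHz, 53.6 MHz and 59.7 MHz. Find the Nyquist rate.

Highest-frequency component: 59.7 MHz.
Nyquist rate = 2 × 59.7 MHz = 119.4 MHz.

119.4 MHz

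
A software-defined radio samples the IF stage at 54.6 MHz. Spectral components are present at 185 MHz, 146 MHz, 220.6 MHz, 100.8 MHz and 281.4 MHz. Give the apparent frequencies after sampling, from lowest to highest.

fs/2 = 27.3 MHz.
185 MHz mod fs = 21.2 MHz.
21.2 MHz ≤ fs/2 = 27.3 MHz, appears at 21.2 MHz.
146 MHz mod fs = 36.8 MHz.
36.8 MHz > fs/2 = 27.3 MHz, folds to fs − 36.8 MHz = 17.8 MHz.
220.6 MHz mod fs = 2.2 MHz.
2.2 MHz ≤ fs/2 = 27.3 MHz, appears at 2.2 MHz.
100.8 MHz mod fs = 46.2 MHz.
46.2 MHz > fs/2 = 27.3 MHz, folds to fs − 46.2 MHz = 8.4 MHz.
281.4 MHz mod fs = 8.4 MHz.
8.4 MHz ≤ fs/2 = 27.3 MHz, appears at 8.4 MHz.
Distinct values: {2.2 MHz, 8.4 MHz, 17.8 MHz, 21.2 MHz}.

2.2 MHz, 8.4 MHz, 17.8 MHz, 21.2 MHz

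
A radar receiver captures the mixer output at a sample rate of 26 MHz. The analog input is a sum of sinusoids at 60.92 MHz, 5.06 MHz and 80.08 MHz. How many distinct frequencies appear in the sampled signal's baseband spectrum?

fs/2 = 13 MHz.
60.92 MHz mod fs = 8.92 MHz.
8.92 MHz ≤ fs/2 = 13 MHz, appears at 8.92 MHz.
5.06 MHz ≤ fs/2 = 13 MHz, passes unchanged.
80.08 MHz mod fs = 2.08 MHz.
2.08 MHz ≤ fs/2 = 13 MHz, appears at 2.08 MHz.
Distinct values: {2.08 MHz, 5.06 MHz, 8.92 MHz} → 3.

3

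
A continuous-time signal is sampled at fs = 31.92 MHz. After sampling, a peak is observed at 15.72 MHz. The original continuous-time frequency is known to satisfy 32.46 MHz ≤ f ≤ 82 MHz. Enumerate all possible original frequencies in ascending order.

Frequencies that alias to 15.72 MHz are k·fs ± 15.72 MHz for integer k ≥ 0.
k=0: 15.72 MHz.
k=1: 16.2 MHz, 47.64 MHz.
k=2: 48.12 MHz, 79.56 MHz.
k=3: 80.04 MHz, 111.48 MHz.
k=4: 111.96 MHz, 143.4 MHz.
Within [32.46 MHz, 82 MHz]: 47.64 MHz, 48.12 MHz, 79.56 MHz, 80.04 MHz.

47.64 MHz, 48.12 MHz, 79.56 MHz, 80.04 MHz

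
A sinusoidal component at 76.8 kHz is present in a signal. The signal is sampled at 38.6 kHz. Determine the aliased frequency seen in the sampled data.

0.4 kHz

76.8 kHz mod fs = 38.2 kHz.
38.2 kHz > fs/2 = 19.3 kHz, folds to fs − 38.2 kHz = 0.4 kHz.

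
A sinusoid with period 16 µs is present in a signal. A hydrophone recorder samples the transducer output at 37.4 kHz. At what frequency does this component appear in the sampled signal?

12.3 kHz

T = 16 µs → f = 1/T = 62.5 kHz.
62.5 kHz mod fs = 25.1 kHz.
25.1 kHz > fs/2 = 18.7 kHz, folds to fs − 25.1 kHz = 12.3 kHz.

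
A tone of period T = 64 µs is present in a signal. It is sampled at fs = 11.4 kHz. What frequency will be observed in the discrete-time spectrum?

4.225 kHz

T = 64 µs → f = 1/T = 15.625 kHz.
15.625 kHz mod fs = 4.225 kHz.
4.225 kHz ≤ fs/2 = 5.7 kHz, appears at 4.225 kHz.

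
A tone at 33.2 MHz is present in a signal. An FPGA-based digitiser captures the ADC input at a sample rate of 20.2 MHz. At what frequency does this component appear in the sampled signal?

7.2 MHz

33.2 MHz mod fs = 13 MHz.
13 MHz > fs/2 = 10.1 MHz, folds to fs − 13 MHz = 7.2 MHz.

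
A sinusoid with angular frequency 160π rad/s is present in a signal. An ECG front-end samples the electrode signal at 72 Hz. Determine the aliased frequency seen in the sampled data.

8 Hz

ω = 160π rad/s → f = ω/(2π) = 80 Hz.
80 Hz mod fs = 8 Hz.
8 Hz ≤ fs/2 = 36 Hz, appears at 8 Hz.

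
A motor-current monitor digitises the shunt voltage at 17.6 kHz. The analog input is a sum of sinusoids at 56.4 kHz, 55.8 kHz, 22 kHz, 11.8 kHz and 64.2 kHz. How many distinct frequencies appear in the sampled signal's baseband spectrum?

5

fs/2 = 8.8 kHz.
56.4 kHz mod fs = 3.6 kHz.
3.6 kHz ≤ fs/2 = 8.8 kHz, appears at 3.6 kHz.
55.8 kHz mod fs = 3 kHz.
3 kHz ≤ fs/2 = 8.8 kHz, appears at 3 kHz.
22 kHz mod fs = 4.4 kHz.
4.4 kHz ≤ fs/2 = 8.8 kHz, appears at 4.4 kHz.
11.8 kHz > fs/2 = 8.8 kHz, folds to fs − 11.8 kHz = 5.8 kHz.
64.2 kHz mod fs = 11.4 kHz.
11.4 kHz > fs/2 = 8.8 kHz, folds to fs − 11.4 kHz = 6.2 kHz.
Distinct values: {3 kHz, 3.6 kHz, 4.4 kHz, 5.8 kHz, 6.2 kHz} → 5.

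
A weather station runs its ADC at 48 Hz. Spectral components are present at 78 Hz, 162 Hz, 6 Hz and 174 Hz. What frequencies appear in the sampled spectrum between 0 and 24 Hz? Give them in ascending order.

6 Hz, 18 Hz

fs/2 = 24 Hz.
78 Hz mod fs = 30 Hz.
30 Hz > fs/2 = 24 Hz, folds to fs − 30 Hz = 18 Hz.
162 Hz mod fs = 18 Hz.
18 Hz ≤ fs/2 = 24 Hz, appears at 18 Hz.
6 Hz ≤ fs/2 = 24 Hz, passes unchanged.
174 Hz mod fs = 30 Hz.
30 Hz > fs/2 = 24 Hz, folds to fs − 30 Hz = 18 Hz.
Distinct values: {6 Hz, 18 Hz}.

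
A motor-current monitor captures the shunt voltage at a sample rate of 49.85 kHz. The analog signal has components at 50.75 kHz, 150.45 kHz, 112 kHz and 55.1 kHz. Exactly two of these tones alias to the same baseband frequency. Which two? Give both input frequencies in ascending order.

50.75 kHz, 150.45 kHz

fs/2 = 24.925 kHz.
50.75 kHz mod fs = 0.9 kHz.
0.9 kHz ≤ fs/2 = 24.925 kHz, appears at 0.9 kHz.
150.45 kHz mod fs = 0.9 kHz.
0.9 kHz ≤ fs/2 = 24.925 kHz, appears at 0.9 kHz.
112 kHz mod fs = 12.3 kHz.
12.3 kHz ≤ fs/2 = 24.925 kHz, appears at 12.3 kHz.
55.1 kHz mod fs = 5.25 kHz.
5.25 kHz ≤ fs/2 = 24.925 kHz, appears at 5.25 kHz.
50.75 kHz and 150.45 kHz both map to 0.9 kHz.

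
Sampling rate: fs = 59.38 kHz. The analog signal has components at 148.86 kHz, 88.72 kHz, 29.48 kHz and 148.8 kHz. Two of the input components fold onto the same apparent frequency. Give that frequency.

fs/2 = 29.69 kHz.
148.86 kHz mod fs = 30.1 kHz.
30.1 kHz > fs/2 = 29.69 kHz, folds to fs − 30.1 kHz = 29.28 kHz.
88.72 kHz mod fs = 29.34 kHz.
29.34 kHz ≤ fs/2 = 29.69 kHz, appears at 29.34 kHz.
29.48 kHz ≤ fs/2 = 29.69 kHz, passes unchanged.
148.8 kHz mod fs = 30.04 kHz.
30.04 kHz > fs/2 = 29.69 kHz, folds to fs − 30.04 kHz = 29.34 kHz.
88.72 kHz and 148.8 kHz both map to 29.34 kHz.

29.34 kHz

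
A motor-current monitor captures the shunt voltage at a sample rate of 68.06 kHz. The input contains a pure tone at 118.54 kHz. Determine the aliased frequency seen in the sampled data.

118.54 kHz mod fs = 50.48 kHz.
50.48 kHz > fs/2 = 34.03 kHz, folds to fs − 50.48 kHz = 17.58 kHz.

17.58 kHz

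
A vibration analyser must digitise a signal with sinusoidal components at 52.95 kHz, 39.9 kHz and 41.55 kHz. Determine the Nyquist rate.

Highest-frequency component: 52.95 kHz.
Nyquist rate = 2 × 52.95 kHz = 105.9 kHz.

105.9 kHz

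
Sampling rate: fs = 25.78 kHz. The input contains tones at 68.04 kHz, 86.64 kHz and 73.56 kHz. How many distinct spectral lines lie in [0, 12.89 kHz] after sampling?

2

fs/2 = 12.89 kHz.
68.04 kHz mod fs = 16.48 kHz.
16.48 kHz > fs/2 = 12.89 kHz, folds to fs − 16.48 kHz = 9.3 kHz.
86.64 kHz mod fs = 9.3 kHz.
9.3 kHz ≤ fs/2 = 12.89 kHz, appears at 9.3 kHz.
73.56 kHz mod fs = 22 kHz.
22 kHz > fs/2 = 12.89 kHz, folds to fs − 22 kHz = 3.78 kHz.
Distinct values: {3.78 kHz, 9.3 kHz} → 2.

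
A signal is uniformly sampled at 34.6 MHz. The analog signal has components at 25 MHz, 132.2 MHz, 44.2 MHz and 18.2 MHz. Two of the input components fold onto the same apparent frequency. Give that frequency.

fs/2 = 17.3 MHz.
25 MHz > fs/2 = 17.3 MHz, folds to fs − 25 MHz = 9.6 MHz.
132.2 MHz mod fs = 28.4 MHz.
28.4 MHz > fs/2 = 17.3 MHz, folds to fs − 28.4 MHz = 6.2 MHz.
44.2 MHz mod fs = 9.6 MHz.
9.6 MHz ≤ fs/2 = 17.3 MHz, appears at 9.6 MHz.
18.2 MHz > fs/2 = 17.3 MHz, folds to fs − 18.2 MHz = 16.4 MHz.
25 MHz and 44.2 MHz both map to 9.6 MHz.

9.6 MHz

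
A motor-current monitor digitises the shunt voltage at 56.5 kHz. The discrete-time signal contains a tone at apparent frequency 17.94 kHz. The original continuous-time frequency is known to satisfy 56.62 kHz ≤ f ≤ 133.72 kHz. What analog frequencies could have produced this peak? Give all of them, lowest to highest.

74.44 kHz, 95.06 kHz, 130.94 kHz

Frequencies that alias to 17.94 kHz are k·fs ± 17.94 kHz for integer k ≥ 0.
k=0: 17.94 kHz.
k=1: 38.56 kHz, 74.44 kHz.
k=2: 95.06 kHz, 130.94 kHz.
k=3: 151.56 kHz, 187.44 kHz.
Within [56.62 kHz, 133.72 kHz]: 74.44 kHz, 95.06 kHz, 130.94 kHz.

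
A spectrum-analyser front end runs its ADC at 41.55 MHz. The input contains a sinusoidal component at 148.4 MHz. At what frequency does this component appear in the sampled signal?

148.4 MHz mod fs = 23.75 MHz.
23.75 MHz > fs/2 = 20.775 MHz, folds to fs − 23.75 MHz = 17.8 MHz.

17.8 MHz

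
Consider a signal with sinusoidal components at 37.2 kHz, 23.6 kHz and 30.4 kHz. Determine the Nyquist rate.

74.4 kHz

Highest-frequency component: 37.2 kHz.
Nyquist rate = 2 × 37.2 kHz = 74.4 kHz.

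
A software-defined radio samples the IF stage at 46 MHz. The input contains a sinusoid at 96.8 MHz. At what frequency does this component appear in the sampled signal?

4.8 MHz

96.8 MHz mod fs = 4.8 MHz.
4.8 MHz ≤ fs/2 = 23 MHz, appears at 4.8 MHz.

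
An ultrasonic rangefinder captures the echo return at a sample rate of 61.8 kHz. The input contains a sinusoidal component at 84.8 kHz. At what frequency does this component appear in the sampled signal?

84.8 kHz mod fs = 23 kHz.
23 kHz ≤ fs/2 = 30.9 kHz, appears at 23 kHz.

23 kHz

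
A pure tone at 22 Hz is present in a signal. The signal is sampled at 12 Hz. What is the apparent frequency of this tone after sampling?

22 Hz mod fs = 10 Hz.
10 Hz > fs/2 = 6 Hz, folds to fs − 10 Hz = 2 Hz.

2 Hz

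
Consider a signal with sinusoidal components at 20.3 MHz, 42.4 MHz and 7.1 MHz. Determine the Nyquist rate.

84.8 MHz

Highest-frequency component: 42.4 MHz.
Nyquist rate = 2 × 42.4 MHz = 84.8 MHz.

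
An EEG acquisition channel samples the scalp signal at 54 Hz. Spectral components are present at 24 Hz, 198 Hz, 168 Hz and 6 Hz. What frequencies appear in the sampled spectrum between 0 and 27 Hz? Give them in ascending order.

fs/2 = 27 Hz.
24 Hz ≤ fs/2 = 27 Hz, passes unchanged.
198 Hz mod fs = 36 Hz.
36 Hz > fs/2 = 27 Hz, folds to fs − 36 Hz = 18 Hz.
168 Hz mod fs = 6 Hz.
6 Hz ≤ fs/2 = 27 Hz, appears at 6 Hz.
6 Hz ≤ fs/2 = 27 Hz, passes unchanged.
Distinct values: {6 Hz, 18 Hz, 24 Hz}.

6 Hz, 18 Hz, 24 Hz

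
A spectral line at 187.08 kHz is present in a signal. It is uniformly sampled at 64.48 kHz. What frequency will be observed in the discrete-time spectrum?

187.08 kHz mod fs = 58.12 kHz.
58.12 kHz > fs/2 = 32.24 kHz, folds to fs − 58.12 kHz = 6.36 kHz.

6.36 kHz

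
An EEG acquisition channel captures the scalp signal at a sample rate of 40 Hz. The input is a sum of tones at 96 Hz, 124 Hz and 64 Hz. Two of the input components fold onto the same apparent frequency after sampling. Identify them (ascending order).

64 Hz, 96 Hz

fs/2 = 20 Hz.
96 Hz mod fs = 16 Hz.
16 Hz ≤ fs/2 = 20 Hz, appears at 16 Hz.
124 Hz mod fs = 4 Hz.
4 Hz ≤ fs/2 = 20 Hz, appears at 4 Hz.
64 Hz mod fs = 24 Hz.
24 Hz > fs/2 = 20 Hz, folds to fs − 24 Hz = 16 Hz.
64 Hz and 96 Hz both map to 16 Hz.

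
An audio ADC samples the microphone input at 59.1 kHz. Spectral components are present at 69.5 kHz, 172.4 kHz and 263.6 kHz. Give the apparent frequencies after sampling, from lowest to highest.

fs/2 = 29.55 kHz.
69.5 kHz mod fs = 10.4 kHz.
10.4 kHz ≤ fs/2 = 29.55 kHz, appears at 10.4 kHz.
172.4 kHz mod fs = 54.2 kHz.
54.2 kHz > fs/2 = 29.55 kHz, folds to fs − 54.2 kHz = 4.9 kHz.
263.6 kHz mod fs = 27.2 kHz.
27.2 kHz ≤ fs/2 = 29.55 kHz, appears at 27.2 kHz.
Distinct values: {4.9 kHz, 10.4 kHz, 27.2 kHz}.

4.9 kHz, 10.4 kHz, 27.2 kHz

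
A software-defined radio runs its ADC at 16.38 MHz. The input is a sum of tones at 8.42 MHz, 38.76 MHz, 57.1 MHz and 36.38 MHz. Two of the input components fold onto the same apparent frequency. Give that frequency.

7.96 MHz

fs/2 = 8.19 MHz.
8.42 MHz > fs/2 = 8.19 MHz, folds to fs − 8.42 MHz = 7.96 MHz.
38.76 MHz mod fs = 6 MHz.
6 MHz ≤ fs/2 = 8.19 MHz, appears at 6 MHz.
57.1 MHz mod fs = 7.96 MHz.
7.96 MHz ≤ fs/2 = 8.19 MHz, appears at 7.96 MHz.
36.38 MHz mod fs = 3.62 MHz.
3.62 MHz ≤ fs/2 = 8.19 MHz, appears at 3.62 MHz.
8.42 MHz and 57.1 MHz both map to 7.96 MHz.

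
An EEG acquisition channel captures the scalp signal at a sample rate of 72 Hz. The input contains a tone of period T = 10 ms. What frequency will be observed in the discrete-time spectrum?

T = 10 ms → f = 1/T = 100 Hz.
100 Hz mod fs = 28 Hz.
28 Hz ≤ fs/2 = 36 Hz, appears at 28 Hz.

28 Hz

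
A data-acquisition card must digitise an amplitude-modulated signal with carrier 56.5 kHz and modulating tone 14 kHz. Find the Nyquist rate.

AM sidebands sit at fc ± fm = 42.5 kHz and 70.5 kHz.
Highest-frequency component: 70.5 kHz.
Nyquist rate = 2 × 70.5 kHz = 141 kHz.

141 kHz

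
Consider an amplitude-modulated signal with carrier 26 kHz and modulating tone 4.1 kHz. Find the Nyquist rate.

AM sidebands sit at fc ± fm = 21.9 kHz and 30.1 kHz.
Highest-frequency component: 30.1 kHz.
Nyquist rate = 2 × 30.1 kHz = 60.2 kHz.

60.2 kHz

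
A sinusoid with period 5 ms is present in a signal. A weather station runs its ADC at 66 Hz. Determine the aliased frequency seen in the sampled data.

T = 5 ms → f = 1/T = 200 Hz.
200 Hz mod fs = 2 Hz.
2 Hz ≤ fs/2 = 33 Hz, appears at 2 Hz.

2 Hz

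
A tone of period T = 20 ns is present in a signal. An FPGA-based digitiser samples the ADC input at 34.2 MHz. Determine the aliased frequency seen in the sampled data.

T = 20 ns → f = 1/T = 50 MHz.
50 MHz mod fs = 15.8 MHz.
15.8 MHz ≤ fs/2 = 17.1 MHz, appears at 15.8 MHz.

15.8 MHz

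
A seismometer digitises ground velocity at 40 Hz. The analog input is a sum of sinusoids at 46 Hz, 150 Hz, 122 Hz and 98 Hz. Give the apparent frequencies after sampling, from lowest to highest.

2 Hz, 6 Hz, 10 Hz, 18 Hz

fs/2 = 20 Hz.
46 Hz mod fs = 6 Hz.
6 Hz ≤ fs/2 = 20 Hz, appears at 6 Hz.
150 Hz mod fs = 30 Hz.
30 Hz > fs/2 = 20 Hz, folds to fs − 30 Hz = 10 Hz.
122 Hz mod fs = 2 Hz.
2 Hz ≤ fs/2 = 20 Hz, appears at 2 Hz.
98 Hz mod fs = 18 Hz.
18 Hz ≤ fs/2 = 20 Hz, appears at 18 Hz.
Distinct values: {2 Hz, 6 Hz, 10 Hz, 18 Hz}.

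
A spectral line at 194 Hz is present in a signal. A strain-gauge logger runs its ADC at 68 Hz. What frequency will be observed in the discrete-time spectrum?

194 Hz mod fs = 58 Hz.
58 Hz > fs/2 = 34 Hz, folds to fs − 58 Hz = 10 Hz.

10 Hz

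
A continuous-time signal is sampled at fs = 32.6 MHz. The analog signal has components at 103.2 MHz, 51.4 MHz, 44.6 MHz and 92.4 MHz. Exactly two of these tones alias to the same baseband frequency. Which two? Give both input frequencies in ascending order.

92.4 MHz, 103.2 MHz

fs/2 = 16.3 MHz.
103.2 MHz mod fs = 5.4 MHz.
5.4 MHz ≤ fs/2 = 16.3 MHz, appears at 5.4 MHz.
51.4 MHz mod fs = 18.8 MHz.
18.8 MHz > fs/2 = 16.3 MHz, folds to fs − 18.8 MHz = 13.8 MHz.
44.6 MHz mod fs = 12 MHz.
12 MHz ≤ fs/2 = 16.3 MHz, appears at 12 MHz.
92.4 MHz mod fs = 27.2 MHz.
27.2 MHz > fs/2 = 16.3 MHz, folds to fs − 27.2 MHz = 5.4 MHz.
92.4 MHz and 103.2 MHz both map to 5.4 MHz.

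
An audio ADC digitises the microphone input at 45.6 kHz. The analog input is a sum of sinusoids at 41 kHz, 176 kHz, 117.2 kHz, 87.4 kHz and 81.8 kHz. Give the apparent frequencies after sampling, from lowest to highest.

fs/2 = 22.8 kHz.
41 kHz > fs/2 = 22.8 kHz, folds to fs − 41 kHz = 4.6 kHz.
176 kHz mod fs = 39.2 kHz.
39.2 kHz > fs/2 = 22.8 kHz, folds to fs − 39.2 kHz = 6.4 kHz.
117.2 kHz mod fs = 26 kHz.
26 kHz > fs/2 = 22.8 kHz, folds to fs − 26 kHz = 19.6 kHz.
87.4 kHz mod fs = 41.8 kHz.
41.8 kHz > fs/2 = 22.8 kHz, folds to fs − 41.8 kHz = 3.8 kHz.
81.8 kHz mod fs = 36.2 kHz.
36.2 kHz > fs/2 = 22.8 kHz, folds to fs − 36.2 kHz = 9.4 kHz.
Distinct values: {3.8 kHz, 4.6 kHz, 6.4 kHz, 9.4 kHz, 19.6 kHz}.

3.8 kHz, 4.6 kHz, 6.4 kHz, 9.4 kHz, 19.6 kHz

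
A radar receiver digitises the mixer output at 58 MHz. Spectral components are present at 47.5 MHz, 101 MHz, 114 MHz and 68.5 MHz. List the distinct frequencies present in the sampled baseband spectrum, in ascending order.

2 MHz, 10.5 MHz, 15 MHz

fs/2 = 29 MHz.
47.5 MHz > fs/2 = 29 MHz, folds to fs − 47.5 MHz = 10.5 MHz.
101 MHz mod fs = 43 MHz.
43 MHz > fs/2 = 29 MHz, folds to fs − 43 MHz = 15 MHz.
114 MHz mod fs = 56 MHz.
56 MHz > fs/2 = 29 MHz, folds to fs − 56 MHz = 2 MHz.
68.5 MHz mod fs = 10.5 MHz.
10.5 MHz ≤ fs/2 = 29 MHz, appears at 10.5 MHz.
Distinct values: {2 MHz, 10.5 MHz, 15 MHz}.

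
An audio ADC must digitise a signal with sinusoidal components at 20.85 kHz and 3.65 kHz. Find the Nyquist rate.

41.7 kHz

Highest-frequency component: 20.85 kHz.
Nyquist rate = 2 × 20.85 kHz = 41.7 kHz.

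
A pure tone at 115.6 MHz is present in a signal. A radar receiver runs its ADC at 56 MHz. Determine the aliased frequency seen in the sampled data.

115.6 MHz mod fs = 3.6 MHz.
3.6 MHz ≤ fs/2 = 28 MHz, appears at 3.6 MHz.

3.6 MHz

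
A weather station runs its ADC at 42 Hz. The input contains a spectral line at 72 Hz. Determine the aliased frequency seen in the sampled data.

12 Hz

72 Hz mod fs = 30 Hz.
30 Hz > fs/2 = 21 Hz, folds to fs − 30 Hz = 12 Hz.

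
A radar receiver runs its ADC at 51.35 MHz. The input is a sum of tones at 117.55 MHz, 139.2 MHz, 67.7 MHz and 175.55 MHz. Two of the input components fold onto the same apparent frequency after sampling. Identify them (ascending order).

fs/2 = 25.675 MHz.
117.55 MHz mod fs = 14.85 MHz.
14.85 MHz ≤ fs/2 = 25.675 MHz, appears at 14.85 MHz.
139.2 MHz mod fs = 36.5 MHz.
36.5 MHz > fs/2 = 25.675 MHz, folds to fs − 36.5 MHz = 14.85 MHz.
67.7 MHz mod fs = 16.35 MHz.
16.35 MHz ≤ fs/2 = 25.675 MHz, appears at 16.35 MHz.
175.55 MHz mod fs = 21.5 MHz.
21.5 MHz ≤ fs/2 = 25.675 MHz, appears at 21.5 MHz.
117.55 MHz and 139.2 MHz both map to 14.85 MHz.

117.55 MHz, 139.2 MHz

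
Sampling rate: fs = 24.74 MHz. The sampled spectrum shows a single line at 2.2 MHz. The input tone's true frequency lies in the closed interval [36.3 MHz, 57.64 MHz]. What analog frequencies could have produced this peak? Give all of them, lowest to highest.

Frequencies that alias to 2.2 MHz are k·fs ± 2.2 MHz for integer k ≥ 0.
k=0: 2.2 MHz.
k=1: 22.54 MHz, 26.94 MHz.
k=2: 47.28 MHz, 51.68 MHz.
k=3: 72.02 MHz, 76.42 MHz.
Within [36.3 MHz, 57.64 MHz]: 47.28 MHz, 51.68 MHz.

47.28 MHz, 51.68 MHz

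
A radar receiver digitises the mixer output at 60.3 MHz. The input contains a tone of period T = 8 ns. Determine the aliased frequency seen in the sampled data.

4.4 MHz

T = 8 ns → f = 1/T = 125 MHz.
125 MHz mod fs = 4.4 MHz.
4.4 MHz ≤ fs/2 = 30.15 MHz, appears at 4.4 MHz.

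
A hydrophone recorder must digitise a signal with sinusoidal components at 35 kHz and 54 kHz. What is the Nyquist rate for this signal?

Highest-frequency component: 54 kHz.
Nyquist rate = 2 × 54 kHz = 108 kHz.

108 kHz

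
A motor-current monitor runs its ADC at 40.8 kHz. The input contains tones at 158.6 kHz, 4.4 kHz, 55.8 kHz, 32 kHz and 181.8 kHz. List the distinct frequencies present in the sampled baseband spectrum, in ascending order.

fs/2 = 20.4 kHz.
158.6 kHz mod fs = 36.2 kHz.
36.2 kHz > fs/2 = 20.4 kHz, folds to fs − 36.2 kHz = 4.6 kHz.
4.4 kHz ≤ fs/2 = 20.4 kHz, passes unchanged.
55.8 kHz mod fs = 15 kHz.
15 kHz ≤ fs/2 = 20.4 kHz, appears at 15 kHz.
32 kHz > fs/2 = 20.4 kHz, folds to fs − 32 kHz = 8.8 kHz.
181.8 kHz mod fs = 18.6 kHz.
18.6 kHz ≤ fs/2 = 20.4 kHz, appears at 18.6 kHz.
Distinct values: {4.4 kHz, 4.6 kHz, 8.8 kHz, 15 kHz, 18.6 kHz}.

4.4 kHz, 4.6 kHz, 8.8 kHz, 15 kHz, 18.6 kHz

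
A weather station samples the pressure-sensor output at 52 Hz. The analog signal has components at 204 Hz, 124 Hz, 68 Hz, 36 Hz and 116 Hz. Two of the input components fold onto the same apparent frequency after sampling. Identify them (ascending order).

36 Hz, 68 Hz

fs/2 = 26 Hz.
204 Hz mod fs = 48 Hz.
48 Hz > fs/2 = 26 Hz, folds to fs − 48 Hz = 4 Hz.
124 Hz mod fs = 20 Hz.
20 Hz ≤ fs/2 = 26 Hz, appears at 20 Hz.
68 Hz mod fs = 16 Hz.
16 Hz ≤ fs/2 = 26 Hz, appears at 16 Hz.
36 Hz > fs/2 = 26 Hz, folds to fs − 36 Hz = 16 Hz.
116 Hz mod fs = 12 Hz.
12 Hz ≤ fs/2 = 26 Hz, appears at 12 Hz.
36 Hz and 68 Hz both map to 16 Hz.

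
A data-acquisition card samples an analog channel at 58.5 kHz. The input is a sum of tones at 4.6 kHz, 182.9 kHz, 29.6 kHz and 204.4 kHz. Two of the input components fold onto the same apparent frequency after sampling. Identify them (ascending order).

29.6 kHz, 204.4 kHz

fs/2 = 29.25 kHz.
4.6 kHz ≤ fs/2 = 29.25 kHz, passes unchanged.
182.9 kHz mod fs = 7.4 kHz.
7.4 kHz ≤ fs/2 = 29.25 kHz, appears at 7.4 kHz.
29.6 kHz > fs/2 = 29.25 kHz, folds to fs − 29.6 kHz = 28.9 kHz.
204.4 kHz mod fs = 28.9 kHz.
28.9 kHz ≤ fs/2 = 29.25 kHz, appears at 28.9 kHz.
29.6 kHz and 204.4 kHz both map to 28.9 kHz.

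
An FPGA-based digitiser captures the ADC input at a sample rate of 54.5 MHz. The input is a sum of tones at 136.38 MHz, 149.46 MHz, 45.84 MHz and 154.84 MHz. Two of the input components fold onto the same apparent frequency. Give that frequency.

fs/2 = 27.25 MHz.
136.38 MHz mod fs = 27.38 MHz.
27.38 MHz > fs/2 = 27.25 MHz, folds to fs − 27.38 MHz = 27.12 MHz.
149.46 MHz mod fs = 40.46 MHz.
40.46 MHz > fs/2 = 27.25 MHz, folds to fs − 40.46 MHz = 14.04 MHz.
45.84 MHz > fs/2 = 27.25 MHz, folds to fs − 45.84 MHz = 8.66 MHz.
154.84 MHz mod fs = 45.84 MHz.
45.84 MHz > fs/2 = 27.25 MHz, folds to fs − 45.84 MHz = 8.66 MHz.
45.84 MHz and 154.84 MHz both map to 8.66 MHz.

8.66 MHz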